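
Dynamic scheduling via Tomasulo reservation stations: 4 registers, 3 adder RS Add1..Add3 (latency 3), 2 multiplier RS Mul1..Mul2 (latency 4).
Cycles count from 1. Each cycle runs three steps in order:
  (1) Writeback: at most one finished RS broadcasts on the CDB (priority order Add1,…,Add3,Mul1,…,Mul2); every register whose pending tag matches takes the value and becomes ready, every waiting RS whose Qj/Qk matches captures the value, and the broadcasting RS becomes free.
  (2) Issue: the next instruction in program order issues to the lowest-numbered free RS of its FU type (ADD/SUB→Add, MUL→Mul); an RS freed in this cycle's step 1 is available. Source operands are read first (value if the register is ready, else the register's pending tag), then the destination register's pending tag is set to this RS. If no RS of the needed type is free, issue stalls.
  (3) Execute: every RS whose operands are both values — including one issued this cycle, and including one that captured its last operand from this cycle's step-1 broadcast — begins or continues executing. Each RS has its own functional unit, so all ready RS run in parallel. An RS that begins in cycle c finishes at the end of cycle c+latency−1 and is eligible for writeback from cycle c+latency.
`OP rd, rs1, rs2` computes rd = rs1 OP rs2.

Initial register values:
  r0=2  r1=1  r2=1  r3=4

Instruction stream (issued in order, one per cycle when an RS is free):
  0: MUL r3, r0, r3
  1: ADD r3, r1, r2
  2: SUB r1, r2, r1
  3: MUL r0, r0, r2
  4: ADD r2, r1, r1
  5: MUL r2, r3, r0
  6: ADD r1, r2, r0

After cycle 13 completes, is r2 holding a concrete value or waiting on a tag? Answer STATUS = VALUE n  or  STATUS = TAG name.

STATUS = VALUE 4

c1: issue MUL r3<-Mul1 | r0:2,r1:1,r2:1,r3:Mul1
c2: issue ADD r3<-Add1 | r0:2,r1:1,r2:1,r3:Add1
c3: issue SUB r1<-Add2 | r0:2,r1:Add2,r2:1,r3:Add1
c4: issue MUL r0<-Mul2 | r0:Mul2,r1:Add2,r2:1,r3:Add1
c5: CDB Add1=2; issue ADD r2<-Add1 | r0:Mul2,r1:Add2,r2:Add1,r3:2
c6: CDB Add2=0; stall | r0:Mul2,r1:0,r2:Add1,r3:2
c7: CDB Mul1=8; issue MUL r2<-Mul1 | r0:Mul2,r1:0,r2:Mul1,r3:2
c8: CDB Mul2=2; issue ADD r1<-Add2 | r0:2,r1:Add2,r2:Mul1,r3:2
c9: CDB Add1=0 | r0:2,r1:Add2,r2:Mul1,r3:2
c10: - | r0:2,r1:Add2,r2:Mul1,r3:2
c11: - | r0:2,r1:Add2,r2:Mul1,r3:2
c12: CDB Mul1=4 | r0:2,r1:Add2,r2:4,r3:2
c13: - | r0:2,r1:Add2,r2:4,r3:2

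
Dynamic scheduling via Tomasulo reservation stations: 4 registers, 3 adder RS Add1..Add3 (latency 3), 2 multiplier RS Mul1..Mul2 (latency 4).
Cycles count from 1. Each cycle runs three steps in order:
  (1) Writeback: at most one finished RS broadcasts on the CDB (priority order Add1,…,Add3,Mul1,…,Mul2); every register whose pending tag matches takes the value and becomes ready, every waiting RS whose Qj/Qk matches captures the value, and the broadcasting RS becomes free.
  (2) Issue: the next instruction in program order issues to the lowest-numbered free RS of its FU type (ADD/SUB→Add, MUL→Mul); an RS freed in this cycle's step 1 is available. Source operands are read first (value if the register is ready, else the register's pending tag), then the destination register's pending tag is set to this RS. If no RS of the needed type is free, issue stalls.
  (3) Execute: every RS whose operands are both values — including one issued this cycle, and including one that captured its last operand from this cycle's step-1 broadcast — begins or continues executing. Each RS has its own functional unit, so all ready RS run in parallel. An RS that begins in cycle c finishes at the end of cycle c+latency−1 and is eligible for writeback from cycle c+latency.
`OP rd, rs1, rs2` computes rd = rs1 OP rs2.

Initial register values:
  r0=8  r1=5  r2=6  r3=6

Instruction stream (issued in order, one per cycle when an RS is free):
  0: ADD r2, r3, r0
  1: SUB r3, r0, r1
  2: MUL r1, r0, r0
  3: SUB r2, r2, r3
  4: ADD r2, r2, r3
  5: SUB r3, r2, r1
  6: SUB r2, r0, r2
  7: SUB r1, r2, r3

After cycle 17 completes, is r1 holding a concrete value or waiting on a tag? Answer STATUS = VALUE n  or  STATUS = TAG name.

STATUS = TAG Add2

  c1: issue ADD r2<-Add1  regs: r0:8,r1:5,r2:Add1,r3:6
  c2: issue SUB r3<-Add2  regs: r0:8,r1:5,r2:Add1,r3:Add2
  c3: issue MUL r1<-Mul1  regs: r0:8,r1:Mul1,r2:Add1,r3:Add2
  c4: CDB Add1=14; issue SUB r2<-Add1  regs: r0:8,r1:Mul1,r2:Add1,r3:Add2
  c5: CDB Add2=3; issue ADD r2<-Add2  regs: r0:8,r1:Mul1,r2:Add2,r3:3
  c6: issue SUB r3<-Add3  regs: r0:8,r1:Mul1,r2:Add2,r3:Add3
  c7: CDB Mul1=64; stall  regs: r0:8,r1:64,r2:Add2,r3:Add3
  c8: CDB Add1=11; issue SUB r2<-Add1  regs: r0:8,r1:64,r2:Add1,r3:Add3
  c9: stall  regs: r0:8,r1:64,r2:Add1,r3:Add3
  c10: stall  regs: r0:8,r1:64,r2:Add1,r3:Add3
  c11: CDB Add2=14; issue SUB r1<-Add2  regs: r0:8,r1:Add2,r2:Add1,r3:Add3
  c12: -  regs: r0:8,r1:Add2,r2:Add1,r3:Add3
  c13: -  regs: r0:8,r1:Add2,r2:Add1,r3:Add3
  c14: CDB Add1=-6  regs: r0:8,r1:Add2,r2:-6,r3:Add3
  c15: CDB Add3=-50  regs: r0:8,r1:Add2,r2:-6,r3:-50
  c16: -  regs: r0:8,r1:Add2,r2:-6,r3:-50
  c17: -  regs: r0:8,r1:Add2,r2:-6,r3:-50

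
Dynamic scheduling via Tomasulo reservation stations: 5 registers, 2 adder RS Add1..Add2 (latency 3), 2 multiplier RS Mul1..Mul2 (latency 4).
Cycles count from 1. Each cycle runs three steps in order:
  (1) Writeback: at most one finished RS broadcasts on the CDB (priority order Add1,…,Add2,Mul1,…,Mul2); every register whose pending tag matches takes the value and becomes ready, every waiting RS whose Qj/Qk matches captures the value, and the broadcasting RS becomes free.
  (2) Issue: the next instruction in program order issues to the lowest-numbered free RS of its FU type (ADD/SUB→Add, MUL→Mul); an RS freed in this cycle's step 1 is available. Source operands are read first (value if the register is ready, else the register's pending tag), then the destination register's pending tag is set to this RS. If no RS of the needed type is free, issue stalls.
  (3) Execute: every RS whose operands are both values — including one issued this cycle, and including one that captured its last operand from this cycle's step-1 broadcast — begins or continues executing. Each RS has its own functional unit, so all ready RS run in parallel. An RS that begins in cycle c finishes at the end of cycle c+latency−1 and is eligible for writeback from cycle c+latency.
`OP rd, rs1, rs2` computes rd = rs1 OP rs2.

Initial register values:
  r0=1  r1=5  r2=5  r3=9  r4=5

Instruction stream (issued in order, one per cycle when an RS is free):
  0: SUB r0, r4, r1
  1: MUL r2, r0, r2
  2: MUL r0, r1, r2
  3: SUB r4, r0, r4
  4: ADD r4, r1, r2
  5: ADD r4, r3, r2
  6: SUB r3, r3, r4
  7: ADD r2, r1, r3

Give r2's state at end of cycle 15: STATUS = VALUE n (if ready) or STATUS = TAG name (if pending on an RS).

c1: issue SUB r0<-Add1 | r0:Add1,r1:5,r2:5,r3:9,r4:5
c2: issue MUL r2<-Mul1 | r0:Add1,r1:5,r2:Mul1,r3:9,r4:5
c3: issue MUL r0<-Mul2 | r0:Mul2,r1:5,r2:Mul1,r3:9,r4:5
c4: CDB Add1=0; issue SUB r4<-Add1 | r0:Mul2,r1:5,r2:Mul1,r3:9,r4:Add1
c5: issue ADD r4<-Add2 | r0:Mul2,r1:5,r2:Mul1,r3:9,r4:Add2
c6: stall | r0:Mul2,r1:5,r2:Mul1,r3:9,r4:Add2
c7: stall | r0:Mul2,r1:5,r2:Mul1,r3:9,r4:Add2
c8: CDB Mul1=0; stall | r0:Mul2,r1:5,r2:0,r3:9,r4:Add2
c9: stall | r0:Mul2,r1:5,r2:0,r3:9,r4:Add2
c10: stall | r0:Mul2,r1:5,r2:0,r3:9,r4:Add2
c11: CDB Add2=5; issue ADD r4<-Add2 | r0:Mul2,r1:5,r2:0,r3:9,r4:Add2
c12: CDB Mul2=0; stall | r0:0,r1:5,r2:0,r3:9,r4:Add2
c13: stall | r0:0,r1:5,r2:0,r3:9,r4:Add2
c14: CDB Add2=9; issue SUB r3<-Add2 | r0:0,r1:5,r2:0,r3:Add2,r4:9
c15: CDB Add1=-5; issue ADD r2<-Add1 | r0:0,r1:5,r2:Add1,r3:Add2,r4:9

STATUS = TAG Add1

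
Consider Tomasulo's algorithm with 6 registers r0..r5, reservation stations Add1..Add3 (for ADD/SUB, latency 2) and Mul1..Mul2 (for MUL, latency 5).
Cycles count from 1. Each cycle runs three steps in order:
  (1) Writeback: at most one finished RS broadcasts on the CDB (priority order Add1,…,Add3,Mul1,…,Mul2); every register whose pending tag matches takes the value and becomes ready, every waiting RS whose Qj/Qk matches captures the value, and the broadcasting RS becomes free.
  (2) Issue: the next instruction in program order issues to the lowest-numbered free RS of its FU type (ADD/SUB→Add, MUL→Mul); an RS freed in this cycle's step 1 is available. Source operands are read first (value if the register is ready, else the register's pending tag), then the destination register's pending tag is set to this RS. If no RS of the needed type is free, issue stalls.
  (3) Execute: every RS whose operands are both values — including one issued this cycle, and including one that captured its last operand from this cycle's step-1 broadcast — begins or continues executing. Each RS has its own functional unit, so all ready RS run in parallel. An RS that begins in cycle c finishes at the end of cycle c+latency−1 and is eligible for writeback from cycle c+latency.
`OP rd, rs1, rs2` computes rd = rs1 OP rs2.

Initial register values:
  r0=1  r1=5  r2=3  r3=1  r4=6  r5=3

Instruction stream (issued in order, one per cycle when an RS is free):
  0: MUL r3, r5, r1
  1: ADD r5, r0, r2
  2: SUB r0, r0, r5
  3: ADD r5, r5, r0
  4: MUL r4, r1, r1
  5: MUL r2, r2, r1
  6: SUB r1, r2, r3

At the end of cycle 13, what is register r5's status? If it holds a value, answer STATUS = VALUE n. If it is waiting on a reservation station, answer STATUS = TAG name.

  c1: issue MUL r3<-Mul1  regs: r0:1,r1:5,r2:3,r3:Mul1,r4:6,r5:3
  c2: issue ADD r5<-Add1  regs: r0:1,r1:5,r2:3,r3:Mul1,r4:6,r5:Add1
  c3: issue SUB r0<-Add2  regs: r0:Add2,r1:5,r2:3,r3:Mul1,r4:6,r5:Add1
  c4: CDB Add1=4; issue ADD r5<-Add1  regs: r0:Add2,r1:5,r2:3,r3:Mul1,r4:6,r5:Add1
  c5: issue MUL r4<-Mul2  regs: r0:Add2,r1:5,r2:3,r3:Mul1,r4:Mul2,r5:Add1
  c6: CDB Add2=-3; stall  regs: r0:-3,r1:5,r2:3,r3:Mul1,r4:Mul2,r5:Add1
  c7: CDB Mul1=15; issue MUL r2<-Mul1  regs: r0:-3,r1:5,r2:Mul1,r3:15,r4:Mul2,r5:Add1
  c8: CDB Add1=1; issue SUB r1<-Add1  regs: r0:-3,r1:Add1,r2:Mul1,r3:15,r4:Mul2,r5:1
  c9: -  regs: r0:-3,r1:Add1,r2:Mul1,r3:15,r4:Mul2,r5:1
  c10: CDB Mul2=25  regs: r0:-3,r1:Add1,r2:Mul1,r3:15,r4:25,r5:1
  c11: -  regs: r0:-3,r1:Add1,r2:Mul1,r3:15,r4:25,r5:1
  c12: CDB Mul1=15  regs: r0:-3,r1:Add1,r2:15,r3:15,r4:25,r5:1
  c13: -  regs: r0:-3,r1:Add1,r2:15,r3:15,r4:25,r5:1

STATUS = VALUE 1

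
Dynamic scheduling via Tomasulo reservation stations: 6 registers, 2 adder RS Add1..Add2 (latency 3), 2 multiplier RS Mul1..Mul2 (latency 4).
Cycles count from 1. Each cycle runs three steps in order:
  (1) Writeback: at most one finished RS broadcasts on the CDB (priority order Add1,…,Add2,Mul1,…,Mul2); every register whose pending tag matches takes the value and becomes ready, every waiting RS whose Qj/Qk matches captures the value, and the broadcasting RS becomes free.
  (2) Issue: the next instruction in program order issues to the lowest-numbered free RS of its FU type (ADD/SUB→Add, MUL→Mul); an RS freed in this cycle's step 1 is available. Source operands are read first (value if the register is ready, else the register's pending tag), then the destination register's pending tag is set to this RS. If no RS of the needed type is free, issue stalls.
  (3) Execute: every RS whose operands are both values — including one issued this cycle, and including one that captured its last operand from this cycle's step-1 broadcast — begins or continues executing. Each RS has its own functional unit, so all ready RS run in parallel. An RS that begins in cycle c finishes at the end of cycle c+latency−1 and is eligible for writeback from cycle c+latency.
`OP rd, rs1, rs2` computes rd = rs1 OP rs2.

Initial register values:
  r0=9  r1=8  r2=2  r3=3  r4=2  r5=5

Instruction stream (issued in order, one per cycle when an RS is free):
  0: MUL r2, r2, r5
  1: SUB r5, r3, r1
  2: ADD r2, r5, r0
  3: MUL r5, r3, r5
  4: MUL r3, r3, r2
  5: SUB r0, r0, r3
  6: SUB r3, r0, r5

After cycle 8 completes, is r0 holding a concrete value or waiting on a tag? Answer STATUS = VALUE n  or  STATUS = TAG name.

STATUS = TAG Add1

cycle 1: issue MUL r2<-Mul1 // r0:9,r1:8,r2:Mul1,r3:3,r4:2,r5:5
cycle 2: issue SUB r5<-Add1 // r0:9,r1:8,r2:Mul1,r3:3,r4:2,r5:Add1
cycle 3: issue ADD r2<-Add2 // r0:9,r1:8,r2:Add2,r3:3,r4:2,r5:Add1
cycle 4: issue MUL r5<-Mul2 // r0:9,r1:8,r2:Add2,r3:3,r4:2,r5:Mul2
cycle 5: CDB Add1=-5; stall // r0:9,r1:8,r2:Add2,r3:3,r4:2,r5:Mul2
cycle 6: CDB Mul1=10; issue MUL r3<-Mul1 // r0:9,r1:8,r2:Add2,r3:Mul1,r4:2,r5:Mul2
cycle 7: issue SUB r0<-Add1 // r0:Add1,r1:8,r2:Add2,r3:Mul1,r4:2,r5:Mul2
cycle 8: CDB Add2=4; issue SUB r3<-Add2 // r0:Add1,r1:8,r2:4,r3:Add2,r4:2,r5:Mul2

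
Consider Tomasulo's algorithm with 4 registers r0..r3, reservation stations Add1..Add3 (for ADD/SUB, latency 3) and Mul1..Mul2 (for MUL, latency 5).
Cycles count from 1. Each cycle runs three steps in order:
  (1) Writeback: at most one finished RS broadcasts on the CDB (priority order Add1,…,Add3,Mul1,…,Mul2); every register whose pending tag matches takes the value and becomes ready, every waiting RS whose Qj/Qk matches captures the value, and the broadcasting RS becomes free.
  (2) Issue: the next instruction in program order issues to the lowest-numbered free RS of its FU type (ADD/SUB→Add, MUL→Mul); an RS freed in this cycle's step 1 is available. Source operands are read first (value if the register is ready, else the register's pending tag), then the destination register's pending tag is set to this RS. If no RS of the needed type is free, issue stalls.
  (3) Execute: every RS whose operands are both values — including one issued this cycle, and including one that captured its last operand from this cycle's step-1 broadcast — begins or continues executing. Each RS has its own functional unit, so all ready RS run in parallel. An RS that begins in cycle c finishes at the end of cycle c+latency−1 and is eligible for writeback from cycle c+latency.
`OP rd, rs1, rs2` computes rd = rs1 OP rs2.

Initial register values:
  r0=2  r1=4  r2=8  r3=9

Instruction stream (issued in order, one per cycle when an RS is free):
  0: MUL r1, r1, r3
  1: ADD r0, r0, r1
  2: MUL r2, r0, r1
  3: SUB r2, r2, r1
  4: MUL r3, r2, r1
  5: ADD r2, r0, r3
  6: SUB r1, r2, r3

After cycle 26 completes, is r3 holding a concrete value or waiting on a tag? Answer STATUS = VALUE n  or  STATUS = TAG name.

STATUS = VALUE 47952

c1: issue MUL r1<-Mul1 | r0:2,r1:Mul1,r2:8,r3:9
c2: issue ADD r0<-Add1 | r0:Add1,r1:Mul1,r2:8,r3:9
c3: issue MUL r2<-Mul2 | r0:Add1,r1:Mul1,r2:Mul2,r3:9
c4: issue SUB r2<-Add2 | r0:Add1,r1:Mul1,r2:Add2,r3:9
c5: stall | r0:Add1,r1:Mul1,r2:Add2,r3:9
c6: CDB Mul1=36; issue MUL r3<-Mul1 | r0:Add1,r1:36,r2:Add2,r3:Mul1
c7: issue ADD r2<-Add3 | r0:Add1,r1:36,r2:Add3,r3:Mul1
c8: stall | r0:Add1,r1:36,r2:Add3,r3:Mul1
c9: CDB Add1=38; issue SUB r1<-Add1 | r0:38,r1:Add1,r2:Add3,r3:Mul1
c10: - | r0:38,r1:Add1,r2:Add3,r3:Mul1
c11: - | r0:38,r1:Add1,r2:Add3,r3:Mul1
c12: - | r0:38,r1:Add1,r2:Add3,r3:Mul1
c13: - | r0:38,r1:Add1,r2:Add3,r3:Mul1
c14: CDB Mul2=1368 | r0:38,r1:Add1,r2:Add3,r3:Mul1
c15: - | r0:38,r1:Add1,r2:Add3,r3:Mul1
c16: - | r0:38,r1:Add1,r2:Add3,r3:Mul1
c17: CDB Add2=1332 | r0:38,r1:Add1,r2:Add3,r3:Mul1
c18: - | r0:38,r1:Add1,r2:Add3,r3:Mul1
c19: - | r0:38,r1:Add1,r2:Add3,r3:Mul1
c20: - | r0:38,r1:Add1,r2:Add3,r3:Mul1
c21: - | r0:38,r1:Add1,r2:Add3,r3:Mul1
c22: CDB Mul1=47952 | r0:38,r1:Add1,r2:Add3,r3:47952
c23: - | r0:38,r1:Add1,r2:Add3,r3:47952
c24: - | r0:38,r1:Add1,r2:Add3,r3:47952
c25: CDB Add3=47990 | r0:38,r1:Add1,r2:47990,r3:47952
c26: - | r0:38,r1:Add1,r2:47990,r3:47952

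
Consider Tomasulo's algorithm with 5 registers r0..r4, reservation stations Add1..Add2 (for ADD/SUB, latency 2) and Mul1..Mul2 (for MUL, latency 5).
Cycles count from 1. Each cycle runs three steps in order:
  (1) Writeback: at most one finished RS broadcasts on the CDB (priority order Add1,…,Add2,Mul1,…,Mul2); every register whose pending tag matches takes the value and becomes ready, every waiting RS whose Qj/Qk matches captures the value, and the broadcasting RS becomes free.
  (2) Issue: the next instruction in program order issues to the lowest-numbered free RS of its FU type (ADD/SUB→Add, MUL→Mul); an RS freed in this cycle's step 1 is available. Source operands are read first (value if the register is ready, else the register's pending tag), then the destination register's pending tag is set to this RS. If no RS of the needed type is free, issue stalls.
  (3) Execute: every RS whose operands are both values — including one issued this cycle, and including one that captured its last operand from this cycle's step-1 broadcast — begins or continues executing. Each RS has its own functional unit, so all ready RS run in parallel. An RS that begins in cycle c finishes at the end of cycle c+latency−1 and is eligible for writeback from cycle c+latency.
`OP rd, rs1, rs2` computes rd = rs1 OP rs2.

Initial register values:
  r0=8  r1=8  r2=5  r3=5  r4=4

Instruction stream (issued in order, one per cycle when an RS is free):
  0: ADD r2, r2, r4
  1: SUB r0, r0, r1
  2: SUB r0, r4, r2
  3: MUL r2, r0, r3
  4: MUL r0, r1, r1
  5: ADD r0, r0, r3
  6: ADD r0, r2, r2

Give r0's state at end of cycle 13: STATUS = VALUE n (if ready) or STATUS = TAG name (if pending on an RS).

STATUS = VALUE -50

cycle 1: issue ADD r2<-Add1 // r0:8,r1:8,r2:Add1,r3:5,r4:4
cycle 2: issue SUB r0<-Add2 // r0:Add2,r1:8,r2:Add1,r3:5,r4:4
cycle 3: CDB Add1=9; issue SUB r0<-Add1 // r0:Add1,r1:8,r2:9,r3:5,r4:4
cycle 4: CDB Add2=0; issue MUL r2<-Mul1 // r0:Add1,r1:8,r2:Mul1,r3:5,r4:4
cycle 5: CDB Add1=-5; issue MUL r0<-Mul2 // r0:Mul2,r1:8,r2:Mul1,r3:5,r4:4
cycle 6: issue ADD r0<-Add1 // r0:Add1,r1:8,r2:Mul1,r3:5,r4:4
cycle 7: issue ADD r0<-Add2 // r0:Add2,r1:8,r2:Mul1,r3:5,r4:4
cycle 8: - // r0:Add2,r1:8,r2:Mul1,r3:5,r4:4
cycle 9: - // r0:Add2,r1:8,r2:Mul1,r3:5,r4:4
cycle 10: CDB Mul1=-25 // r0:Add2,r1:8,r2:-25,r3:5,r4:4
cycle 11: CDB Mul2=64 // r0:Add2,r1:8,r2:-25,r3:5,r4:4
cycle 12: CDB Add2=-50 // r0:-50,r1:8,r2:-25,r3:5,r4:4
cycle 13: CDB Add1=69 // r0:-50,r1:8,r2:-25,r3:5,r4:4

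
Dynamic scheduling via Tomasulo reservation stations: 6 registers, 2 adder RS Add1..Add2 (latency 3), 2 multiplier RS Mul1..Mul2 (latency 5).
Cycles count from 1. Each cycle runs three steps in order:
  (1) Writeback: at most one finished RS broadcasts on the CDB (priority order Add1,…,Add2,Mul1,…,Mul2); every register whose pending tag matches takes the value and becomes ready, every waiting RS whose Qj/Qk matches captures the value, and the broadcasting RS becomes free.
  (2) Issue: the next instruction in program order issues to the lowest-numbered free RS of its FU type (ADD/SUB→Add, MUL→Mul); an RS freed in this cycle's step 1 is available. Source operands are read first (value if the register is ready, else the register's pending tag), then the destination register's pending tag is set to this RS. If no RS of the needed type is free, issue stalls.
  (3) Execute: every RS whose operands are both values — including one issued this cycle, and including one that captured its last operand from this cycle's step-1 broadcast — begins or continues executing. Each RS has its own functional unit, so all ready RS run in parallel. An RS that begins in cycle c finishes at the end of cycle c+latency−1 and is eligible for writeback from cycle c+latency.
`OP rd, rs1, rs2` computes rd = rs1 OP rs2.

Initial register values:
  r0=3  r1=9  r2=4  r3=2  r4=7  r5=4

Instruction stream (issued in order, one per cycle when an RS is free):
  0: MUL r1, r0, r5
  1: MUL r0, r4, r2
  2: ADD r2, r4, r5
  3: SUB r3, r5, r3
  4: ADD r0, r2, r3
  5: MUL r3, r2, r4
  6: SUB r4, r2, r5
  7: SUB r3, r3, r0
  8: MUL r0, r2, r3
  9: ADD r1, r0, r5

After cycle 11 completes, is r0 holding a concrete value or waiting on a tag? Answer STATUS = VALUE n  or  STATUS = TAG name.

cycle 1: issue MUL r1<-Mul1 // r0:3,r1:Mul1,r2:4,r3:2,r4:7,r5:4
cycle 2: issue MUL r0<-Mul2 // r0:Mul2,r1:Mul1,r2:4,r3:2,r4:7,r5:4
cycle 3: issue ADD r2<-Add1 // r0:Mul2,r1:Mul1,r2:Add1,r3:2,r4:7,r5:4
cycle 4: issue SUB r3<-Add2 // r0:Mul2,r1:Mul1,r2:Add1,r3:Add2,r4:7,r5:4
cycle 5: stall // r0:Mul2,r1:Mul1,r2:Add1,r3:Add2,r4:7,r5:4
cycle 6: CDB Add1=11; issue ADD r0<-Add1 // r0:Add1,r1:Mul1,r2:11,r3:Add2,r4:7,r5:4
cycle 7: CDB Add2=2; stall // r0:Add1,r1:Mul1,r2:11,r3:2,r4:7,r5:4
cycle 8: CDB Mul1=12; issue MUL r3<-Mul1 // r0:Add1,r1:12,r2:11,r3:Mul1,r4:7,r5:4
cycle 9: CDB Mul2=28; issue SUB r4<-Add2 // r0:Add1,r1:12,r2:11,r3:Mul1,r4:Add2,r5:4
cycle 10: CDB Add1=13; issue SUB r3<-Add1 // r0:13,r1:12,r2:11,r3:Add1,r4:Add2,r5:4
cycle 11: issue MUL r0<-Mul2 // r0:Mul2,r1:12,r2:11,r3:Add1,r4:Add2,r5:4

STATUS = TAG Mul2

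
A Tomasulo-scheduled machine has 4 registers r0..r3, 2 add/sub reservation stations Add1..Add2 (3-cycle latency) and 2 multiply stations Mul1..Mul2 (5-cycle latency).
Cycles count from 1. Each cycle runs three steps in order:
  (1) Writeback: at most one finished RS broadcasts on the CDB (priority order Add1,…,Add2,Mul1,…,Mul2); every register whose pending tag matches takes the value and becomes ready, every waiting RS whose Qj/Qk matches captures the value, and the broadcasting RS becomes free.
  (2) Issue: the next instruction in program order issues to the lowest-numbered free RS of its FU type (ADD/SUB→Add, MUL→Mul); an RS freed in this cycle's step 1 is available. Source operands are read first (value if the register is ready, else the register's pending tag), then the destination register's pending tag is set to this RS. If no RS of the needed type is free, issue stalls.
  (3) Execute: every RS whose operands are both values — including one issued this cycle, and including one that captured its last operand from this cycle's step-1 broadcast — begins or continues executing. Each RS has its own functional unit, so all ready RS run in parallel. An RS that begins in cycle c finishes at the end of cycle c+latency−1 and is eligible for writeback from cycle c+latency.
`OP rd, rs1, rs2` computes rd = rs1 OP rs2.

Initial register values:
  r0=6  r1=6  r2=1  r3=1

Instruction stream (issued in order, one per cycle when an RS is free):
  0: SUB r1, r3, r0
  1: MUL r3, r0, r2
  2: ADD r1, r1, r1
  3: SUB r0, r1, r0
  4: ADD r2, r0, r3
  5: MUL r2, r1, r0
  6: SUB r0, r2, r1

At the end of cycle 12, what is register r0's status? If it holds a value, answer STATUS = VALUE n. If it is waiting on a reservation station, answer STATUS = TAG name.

STATUS = TAG Add1

cycle 1: issue SUB r1<-Add1 // r0:6,r1:Add1,r2:1,r3:1
cycle 2: issue MUL r3<-Mul1 // r0:6,r1:Add1,r2:1,r3:Mul1
cycle 3: issue ADD r1<-Add2 // r0:6,r1:Add2,r2:1,r3:Mul1
cycle 4: CDB Add1=-5; issue SUB r0<-Add1 // r0:Add1,r1:Add2,r2:1,r3:Mul1
cycle 5: stall // r0:Add1,r1:Add2,r2:1,r3:Mul1
cycle 6: stall // r0:Add1,r1:Add2,r2:1,r3:Mul1
cycle 7: CDB Add2=-10; issue ADD r2<-Add2 // r0:Add1,r1:-10,r2:Add2,r3:Mul1
cycle 8: CDB Mul1=6; issue MUL r2<-Mul1 // r0:Add1,r1:-10,r2:Mul1,r3:6
cycle 9: stall // r0:Add1,r1:-10,r2:Mul1,r3:6
cycle 10: CDB Add1=-16; issue SUB r0<-Add1 // r0:Add1,r1:-10,r2:Mul1,r3:6
cycle 11: - // r0:Add1,r1:-10,r2:Mul1,r3:6
cycle 12: - // r0:Add1,r1:-10,r2:Mul1,r3:6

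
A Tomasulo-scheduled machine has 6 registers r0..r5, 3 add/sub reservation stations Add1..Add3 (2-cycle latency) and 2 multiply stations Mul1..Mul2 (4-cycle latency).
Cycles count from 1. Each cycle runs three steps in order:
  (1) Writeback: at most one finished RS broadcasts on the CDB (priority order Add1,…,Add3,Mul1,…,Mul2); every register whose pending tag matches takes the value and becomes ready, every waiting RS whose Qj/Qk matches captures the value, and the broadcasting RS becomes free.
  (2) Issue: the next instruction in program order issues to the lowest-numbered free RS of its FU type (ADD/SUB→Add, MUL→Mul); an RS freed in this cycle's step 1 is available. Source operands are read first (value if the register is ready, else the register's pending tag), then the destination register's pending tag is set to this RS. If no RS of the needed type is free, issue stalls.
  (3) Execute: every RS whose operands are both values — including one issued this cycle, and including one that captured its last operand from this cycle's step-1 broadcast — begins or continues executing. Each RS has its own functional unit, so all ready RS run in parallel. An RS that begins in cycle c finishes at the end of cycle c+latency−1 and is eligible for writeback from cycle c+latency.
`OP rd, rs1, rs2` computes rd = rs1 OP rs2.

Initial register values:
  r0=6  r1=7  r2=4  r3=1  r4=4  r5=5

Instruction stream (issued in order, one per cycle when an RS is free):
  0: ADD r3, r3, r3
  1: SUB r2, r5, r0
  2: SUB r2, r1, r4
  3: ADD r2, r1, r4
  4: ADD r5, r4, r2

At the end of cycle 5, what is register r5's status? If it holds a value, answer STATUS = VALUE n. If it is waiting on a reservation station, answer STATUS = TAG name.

  c1: issue ADD r3<-Add1  regs: r0:6,r1:7,r2:4,r3:Add1,r4:4,r5:5
  c2: issue SUB r2<-Add2  regs: r0:6,r1:7,r2:Add2,r3:Add1,r4:4,r5:5
  c3: CDB Add1=2; issue SUB r2<-Add1  regs: r0:6,r1:7,r2:Add1,r3:2,r4:4,r5:5
  c4: CDB Add2=-1; issue ADD r2<-Add2  regs: r0:6,r1:7,r2:Add2,r3:2,r4:4,r5:5
  c5: CDB Add1=3; issue ADD r5<-Add1  regs: r0:6,r1:7,r2:Add2,r3:2,r4:4,r5:Add1

STATUS = TAG Add1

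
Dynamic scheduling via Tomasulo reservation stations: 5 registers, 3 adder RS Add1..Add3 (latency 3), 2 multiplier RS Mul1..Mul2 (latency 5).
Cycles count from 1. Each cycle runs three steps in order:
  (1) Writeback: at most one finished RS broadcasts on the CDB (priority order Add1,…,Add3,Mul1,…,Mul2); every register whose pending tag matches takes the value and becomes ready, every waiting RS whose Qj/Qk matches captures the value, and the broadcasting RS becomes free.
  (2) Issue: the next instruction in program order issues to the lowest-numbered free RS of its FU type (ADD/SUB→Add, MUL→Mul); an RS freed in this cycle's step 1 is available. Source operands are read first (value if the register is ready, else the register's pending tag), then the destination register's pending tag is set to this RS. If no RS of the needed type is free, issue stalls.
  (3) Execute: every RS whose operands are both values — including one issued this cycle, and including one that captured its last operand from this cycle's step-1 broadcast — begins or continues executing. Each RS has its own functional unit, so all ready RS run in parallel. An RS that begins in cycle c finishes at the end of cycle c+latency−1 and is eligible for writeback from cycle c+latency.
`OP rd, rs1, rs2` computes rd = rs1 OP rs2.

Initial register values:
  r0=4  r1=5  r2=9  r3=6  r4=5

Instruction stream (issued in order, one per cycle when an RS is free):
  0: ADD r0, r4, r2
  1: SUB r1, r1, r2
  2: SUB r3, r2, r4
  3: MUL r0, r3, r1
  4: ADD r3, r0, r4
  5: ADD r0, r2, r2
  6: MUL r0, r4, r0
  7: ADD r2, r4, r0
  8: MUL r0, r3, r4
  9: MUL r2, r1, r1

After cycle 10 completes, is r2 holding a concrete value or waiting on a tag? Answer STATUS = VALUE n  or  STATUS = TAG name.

STATUS = TAG Add3

cycle 1: issue ADD r0<-Add1 // r0:Add1,r1:5,r2:9,r3:6,r4:5
cycle 2: issue SUB r1<-Add2 // r0:Add1,r1:Add2,r2:9,r3:6,r4:5
cycle 3: issue SUB r3<-Add3 // r0:Add1,r1:Add2,r2:9,r3:Add3,r4:5
cycle 4: CDB Add1=14; issue MUL r0<-Mul1 // r0:Mul1,r1:Add2,r2:9,r3:Add3,r4:5
cycle 5: CDB Add2=-4; issue ADD r3<-Add1 // r0:Mul1,r1:-4,r2:9,r3:Add1,r4:5
cycle 6: CDB Add3=4; issue ADD r0<-Add2 // r0:Add2,r1:-4,r2:9,r3:Add1,r4:5
cycle 7: issue MUL r0<-Mul2 // r0:Mul2,r1:-4,r2:9,r3:Add1,r4:5
cycle 8: issue ADD r2<-Add3 // r0:Mul2,r1:-4,r2:Add3,r3:Add1,r4:5
cycle 9: CDB Add2=18; stall // r0:Mul2,r1:-4,r2:Add3,r3:Add1,r4:5
cycle 10: stall // r0:Mul2,r1:-4,r2:Add3,r3:Add1,r4:5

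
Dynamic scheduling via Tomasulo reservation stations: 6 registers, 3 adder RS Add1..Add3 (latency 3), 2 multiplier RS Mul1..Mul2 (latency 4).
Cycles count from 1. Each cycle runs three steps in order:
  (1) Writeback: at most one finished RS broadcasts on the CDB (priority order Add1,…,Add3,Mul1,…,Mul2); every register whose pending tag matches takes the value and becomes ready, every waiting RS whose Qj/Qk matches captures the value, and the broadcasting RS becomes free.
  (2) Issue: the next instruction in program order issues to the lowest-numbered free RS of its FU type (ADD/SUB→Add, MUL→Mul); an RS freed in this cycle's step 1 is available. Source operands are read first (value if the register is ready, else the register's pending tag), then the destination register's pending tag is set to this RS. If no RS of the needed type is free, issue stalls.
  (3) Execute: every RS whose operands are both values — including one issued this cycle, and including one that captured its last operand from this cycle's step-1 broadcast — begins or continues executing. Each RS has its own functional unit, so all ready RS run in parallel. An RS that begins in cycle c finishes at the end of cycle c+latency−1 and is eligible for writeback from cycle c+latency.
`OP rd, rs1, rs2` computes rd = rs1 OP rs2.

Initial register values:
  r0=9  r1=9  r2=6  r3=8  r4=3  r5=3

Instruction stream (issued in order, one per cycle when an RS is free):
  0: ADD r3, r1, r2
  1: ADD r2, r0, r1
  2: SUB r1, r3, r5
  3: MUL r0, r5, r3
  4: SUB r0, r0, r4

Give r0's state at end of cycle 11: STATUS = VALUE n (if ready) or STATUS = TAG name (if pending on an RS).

  c1: issue ADD r3<-Add1  regs: r0:9,r1:9,r2:6,r3:Add1,r4:3,r5:3
  c2: issue ADD r2<-Add2  regs: r0:9,r1:9,r2:Add2,r3:Add1,r4:3,r5:3
  c3: issue SUB r1<-Add3  regs: r0:9,r1:Add3,r2:Add2,r3:Add1,r4:3,r5:3
  c4: CDB Add1=15; issue MUL r0<-Mul1  regs: r0:Mul1,r1:Add3,r2:Add2,r3:15,r4:3,r5:3
  c5: CDB Add2=18; issue SUB r0<-Add1  regs: r0:Add1,r1:Add3,r2:18,r3:15,r4:3,r5:3
  c6: -  regs: r0:Add1,r1:Add3,r2:18,r3:15,r4:3,r5:3
  c7: CDB Add3=12  regs: r0:Add1,r1:12,r2:18,r3:15,r4:3,r5:3
  c8: CDB Mul1=45  regs: r0:Add1,r1:12,r2:18,r3:15,r4:3,r5:3
  c9: -  regs: r0:Add1,r1:12,r2:18,r3:15,r4:3,r5:3
  c10: -  regs: r0:Add1,r1:12,r2:18,r3:15,r4:3,r5:3
  c11: CDB Add1=42  regs: r0:42,r1:12,r2:18,r3:15,r4:3,r5:3

STATUS = VALUE 42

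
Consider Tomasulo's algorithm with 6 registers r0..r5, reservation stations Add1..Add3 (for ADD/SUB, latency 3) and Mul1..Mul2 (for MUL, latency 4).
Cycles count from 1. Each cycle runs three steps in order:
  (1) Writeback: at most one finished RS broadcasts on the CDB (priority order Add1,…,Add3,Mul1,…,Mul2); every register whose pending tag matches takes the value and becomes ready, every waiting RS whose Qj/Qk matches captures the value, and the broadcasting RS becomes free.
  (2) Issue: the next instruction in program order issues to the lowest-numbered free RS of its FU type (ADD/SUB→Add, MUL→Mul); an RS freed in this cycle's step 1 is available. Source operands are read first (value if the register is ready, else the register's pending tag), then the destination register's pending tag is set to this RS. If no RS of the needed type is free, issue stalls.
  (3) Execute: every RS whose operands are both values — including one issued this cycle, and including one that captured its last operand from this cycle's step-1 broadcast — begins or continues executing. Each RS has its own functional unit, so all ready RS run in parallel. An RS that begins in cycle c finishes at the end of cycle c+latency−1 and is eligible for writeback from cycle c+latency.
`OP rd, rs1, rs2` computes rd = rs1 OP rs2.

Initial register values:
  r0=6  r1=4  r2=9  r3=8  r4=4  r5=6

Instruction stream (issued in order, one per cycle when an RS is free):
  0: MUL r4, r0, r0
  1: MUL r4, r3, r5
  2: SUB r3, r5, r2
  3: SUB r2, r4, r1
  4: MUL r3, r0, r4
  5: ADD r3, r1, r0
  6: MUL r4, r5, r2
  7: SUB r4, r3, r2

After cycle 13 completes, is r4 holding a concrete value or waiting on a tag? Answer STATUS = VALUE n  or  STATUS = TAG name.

STATUS = VALUE -34

  c1: issue MUL r4<-Mul1  regs: r0:6,r1:4,r2:9,r3:8,r4:Mul1,r5:6
  c2: issue MUL r4<-Mul2  regs: r0:6,r1:4,r2:9,r3:8,r4:Mul2,r5:6
  c3: issue SUB r3<-Add1  regs: r0:6,r1:4,r2:9,r3:Add1,r4:Mul2,r5:6
  c4: issue SUB r2<-Add2  regs: r0:6,r1:4,r2:Add2,r3:Add1,r4:Mul2,r5:6
  c5: CDB Mul1=36; issue MUL r3<-Mul1  regs: r0:6,r1:4,r2:Add2,r3:Mul1,r4:Mul2,r5:6
  c6: CDB Add1=-3; issue ADD r3<-Add1  regs: r0:6,r1:4,r2:Add2,r3:Add1,r4:Mul2,r5:6
  c7: CDB Mul2=48; issue MUL r4<-Mul2  regs: r0:6,r1:4,r2:Add2,r3:Add1,r4:Mul2,r5:6
  c8: issue SUB r4<-Add3  regs: r0:6,r1:4,r2:Add2,r3:Add1,r4:Add3,r5:6
  c9: CDB Add1=10  regs: r0:6,r1:4,r2:Add2,r3:10,r4:Add3,r5:6
  c10: CDB Add2=44  regs: r0:6,r1:4,r2:44,r3:10,r4:Add3,r5:6
  c11: CDB Mul1=288  regs: r0:6,r1:4,r2:44,r3:10,r4:Add3,r5:6
  c12: -  regs: r0:6,r1:4,r2:44,r3:10,r4:Add3,r5:6
  c13: CDB Add3=-34  regs: r0:6,r1:4,r2:44,r3:10,r4:-34,r5:6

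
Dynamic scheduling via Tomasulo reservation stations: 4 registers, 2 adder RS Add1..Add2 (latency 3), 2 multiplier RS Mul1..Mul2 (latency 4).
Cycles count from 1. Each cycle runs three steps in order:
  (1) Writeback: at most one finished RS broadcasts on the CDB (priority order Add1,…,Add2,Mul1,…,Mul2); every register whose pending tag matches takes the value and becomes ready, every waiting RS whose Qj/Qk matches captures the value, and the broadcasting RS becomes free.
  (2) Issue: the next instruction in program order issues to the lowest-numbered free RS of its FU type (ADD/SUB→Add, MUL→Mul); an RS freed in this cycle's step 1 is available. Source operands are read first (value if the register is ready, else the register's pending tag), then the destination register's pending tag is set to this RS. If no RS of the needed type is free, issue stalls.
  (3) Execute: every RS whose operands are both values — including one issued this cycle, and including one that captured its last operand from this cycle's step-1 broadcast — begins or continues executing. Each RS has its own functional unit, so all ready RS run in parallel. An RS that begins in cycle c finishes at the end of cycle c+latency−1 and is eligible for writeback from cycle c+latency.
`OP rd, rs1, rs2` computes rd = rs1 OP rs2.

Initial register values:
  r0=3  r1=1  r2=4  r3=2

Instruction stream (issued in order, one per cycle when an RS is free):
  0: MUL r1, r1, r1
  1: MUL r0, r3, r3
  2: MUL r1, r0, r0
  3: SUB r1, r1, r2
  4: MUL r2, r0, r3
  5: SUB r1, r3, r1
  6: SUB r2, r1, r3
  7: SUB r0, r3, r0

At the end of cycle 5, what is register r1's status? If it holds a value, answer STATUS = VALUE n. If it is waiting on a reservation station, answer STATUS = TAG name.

STATUS = TAG Mul1

cycle 1: issue MUL r1<-Mul1 // r0:3,r1:Mul1,r2:4,r3:2
cycle 2: issue MUL r0<-Mul2 // r0:Mul2,r1:Mul1,r2:4,r3:2
cycle 3: stall // r0:Mul2,r1:Mul1,r2:4,r3:2
cycle 4: stall // r0:Mul2,r1:Mul1,r2:4,r3:2
cycle 5: CDB Mul1=1; issue MUL r1<-Mul1 // r0:Mul2,r1:Mul1,r2:4,r3:2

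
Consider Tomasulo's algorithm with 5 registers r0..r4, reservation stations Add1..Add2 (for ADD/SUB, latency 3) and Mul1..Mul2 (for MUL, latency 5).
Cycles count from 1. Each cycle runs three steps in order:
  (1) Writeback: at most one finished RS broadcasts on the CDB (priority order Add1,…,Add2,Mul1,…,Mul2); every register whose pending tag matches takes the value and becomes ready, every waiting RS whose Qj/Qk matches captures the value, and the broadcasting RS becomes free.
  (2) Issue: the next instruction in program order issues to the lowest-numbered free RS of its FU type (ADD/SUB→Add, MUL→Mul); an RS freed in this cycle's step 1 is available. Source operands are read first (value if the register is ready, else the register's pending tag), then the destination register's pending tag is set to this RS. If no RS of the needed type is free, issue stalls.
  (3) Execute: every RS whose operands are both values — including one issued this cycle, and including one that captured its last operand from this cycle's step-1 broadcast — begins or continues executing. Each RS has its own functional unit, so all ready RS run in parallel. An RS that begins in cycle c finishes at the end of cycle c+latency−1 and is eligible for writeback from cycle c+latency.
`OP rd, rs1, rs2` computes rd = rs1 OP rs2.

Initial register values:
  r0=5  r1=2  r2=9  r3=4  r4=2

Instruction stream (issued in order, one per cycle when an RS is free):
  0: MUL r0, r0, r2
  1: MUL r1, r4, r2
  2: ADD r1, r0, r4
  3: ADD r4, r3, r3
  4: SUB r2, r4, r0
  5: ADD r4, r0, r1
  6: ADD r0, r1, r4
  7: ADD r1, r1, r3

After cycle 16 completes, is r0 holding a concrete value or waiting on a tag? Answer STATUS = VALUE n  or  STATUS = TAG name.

STATUS = VALUE 139

cycle 1: issue MUL r0<-Mul1 // r0:Mul1,r1:2,r2:9,r3:4,r4:2
cycle 2: issue MUL r1<-Mul2 // r0:Mul1,r1:Mul2,r2:9,r3:4,r4:2
cycle 3: issue ADD r1<-Add1 // r0:Mul1,r1:Add1,r2:9,r3:4,r4:2
cycle 4: issue ADD r4<-Add2 // r0:Mul1,r1:Add1,r2:9,r3:4,r4:Add2
cycle 5: stall // r0:Mul1,r1:Add1,r2:9,r3:4,r4:Add2
cycle 6: CDB Mul1=45; stall // r0:45,r1:Add1,r2:9,r3:4,r4:Add2
cycle 7: CDB Add2=8; issue SUB r2<-Add2 // r0:45,r1:Add1,r2:Add2,r3:4,r4:8
cycle 8: CDB Mul2=18; stall // r0:45,r1:Add1,r2:Add2,r3:4,r4:8
cycle 9: CDB Add1=47; issue ADD r4<-Add1 // r0:45,r1:47,r2:Add2,r3:4,r4:Add1
cycle 10: CDB Add2=-37; issue ADD r0<-Add2 // r0:Add2,r1:47,r2:-37,r3:4,r4:Add1
cycle 11: stall // r0:Add2,r1:47,r2:-37,r3:4,r4:Add1
cycle 12: CDB Add1=92; issue ADD r1<-Add1 // r0:Add2,r1:Add1,r2:-37,r3:4,r4:92
cycle 13: - // r0:Add2,r1:Add1,r2:-37,r3:4,r4:92
cycle 14: - // r0:Add2,r1:Add1,r2:-37,r3:4,r4:92
cycle 15: CDB Add1=51 // r0:Add2,r1:51,r2:-37,r3:4,r4:92
cycle 16: CDB Add2=139 // r0:139,r1:51,r2:-37,r3:4,r4:92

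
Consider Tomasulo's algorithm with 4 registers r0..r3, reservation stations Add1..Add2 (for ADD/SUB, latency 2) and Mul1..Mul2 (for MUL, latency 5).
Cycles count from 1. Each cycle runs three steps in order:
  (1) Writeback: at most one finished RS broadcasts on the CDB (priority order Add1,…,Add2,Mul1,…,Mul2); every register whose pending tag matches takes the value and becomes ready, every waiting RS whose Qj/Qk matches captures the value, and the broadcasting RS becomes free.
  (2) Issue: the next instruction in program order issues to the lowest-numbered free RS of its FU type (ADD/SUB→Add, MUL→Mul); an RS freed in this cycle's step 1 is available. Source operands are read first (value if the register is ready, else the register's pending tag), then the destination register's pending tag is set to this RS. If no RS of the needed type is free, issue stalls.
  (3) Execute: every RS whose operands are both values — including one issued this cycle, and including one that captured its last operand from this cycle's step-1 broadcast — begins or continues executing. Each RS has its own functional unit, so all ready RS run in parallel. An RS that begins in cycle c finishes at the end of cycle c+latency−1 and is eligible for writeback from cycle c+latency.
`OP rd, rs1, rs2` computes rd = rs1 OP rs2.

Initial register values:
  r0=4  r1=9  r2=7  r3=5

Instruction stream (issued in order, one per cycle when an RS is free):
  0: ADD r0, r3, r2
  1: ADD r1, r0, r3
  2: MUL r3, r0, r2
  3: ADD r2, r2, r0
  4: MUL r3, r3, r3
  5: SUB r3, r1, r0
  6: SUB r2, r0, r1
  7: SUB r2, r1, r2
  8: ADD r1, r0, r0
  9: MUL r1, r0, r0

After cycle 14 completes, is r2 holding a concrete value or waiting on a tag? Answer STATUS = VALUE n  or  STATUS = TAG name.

STATUS = VALUE 22

  c1: issue ADD r0<-Add1  regs: r0:Add1,r1:9,r2:7,r3:5
  c2: issue ADD r1<-Add2  regs: r0:Add1,r1:Add2,r2:7,r3:5
  c3: CDB Add1=12; issue MUL r3<-Mul1  regs: r0:12,r1:Add2,r2:7,r3:Mul1
  c4: issue ADD r2<-Add1  regs: r0:12,r1:Add2,r2:Add1,r3:Mul1
  c5: CDB Add2=17; issue MUL r3<-Mul2  regs: r0:12,r1:17,r2:Add1,r3:Mul2
  c6: CDB Add1=19; issue SUB r3<-Add1  regs: r0:12,r1:17,r2:19,r3:Add1
  c7: issue SUB r2<-Add2  regs: r0:12,r1:17,r2:Add2,r3:Add1
  c8: CDB Add1=5; issue SUB r2<-Add1  regs: r0:12,r1:17,r2:Add1,r3:5
  c9: CDB Add2=-5; issue ADD r1<-Add2  regs: r0:12,r1:Add2,r2:Add1,r3:5
  c10: CDB Mul1=84; issue MUL r1<-Mul1  regs: r0:12,r1:Mul1,r2:Add1,r3:5
  c11: CDB Add1=22  regs: r0:12,r1:Mul1,r2:22,r3:5
  c12: CDB Add2=24  regs: r0:12,r1:Mul1,r2:22,r3:5
  c13: -  regs: r0:12,r1:Mul1,r2:22,r3:5
  c14: -  regs: r0:12,r1:Mul1,r2:22,r3:5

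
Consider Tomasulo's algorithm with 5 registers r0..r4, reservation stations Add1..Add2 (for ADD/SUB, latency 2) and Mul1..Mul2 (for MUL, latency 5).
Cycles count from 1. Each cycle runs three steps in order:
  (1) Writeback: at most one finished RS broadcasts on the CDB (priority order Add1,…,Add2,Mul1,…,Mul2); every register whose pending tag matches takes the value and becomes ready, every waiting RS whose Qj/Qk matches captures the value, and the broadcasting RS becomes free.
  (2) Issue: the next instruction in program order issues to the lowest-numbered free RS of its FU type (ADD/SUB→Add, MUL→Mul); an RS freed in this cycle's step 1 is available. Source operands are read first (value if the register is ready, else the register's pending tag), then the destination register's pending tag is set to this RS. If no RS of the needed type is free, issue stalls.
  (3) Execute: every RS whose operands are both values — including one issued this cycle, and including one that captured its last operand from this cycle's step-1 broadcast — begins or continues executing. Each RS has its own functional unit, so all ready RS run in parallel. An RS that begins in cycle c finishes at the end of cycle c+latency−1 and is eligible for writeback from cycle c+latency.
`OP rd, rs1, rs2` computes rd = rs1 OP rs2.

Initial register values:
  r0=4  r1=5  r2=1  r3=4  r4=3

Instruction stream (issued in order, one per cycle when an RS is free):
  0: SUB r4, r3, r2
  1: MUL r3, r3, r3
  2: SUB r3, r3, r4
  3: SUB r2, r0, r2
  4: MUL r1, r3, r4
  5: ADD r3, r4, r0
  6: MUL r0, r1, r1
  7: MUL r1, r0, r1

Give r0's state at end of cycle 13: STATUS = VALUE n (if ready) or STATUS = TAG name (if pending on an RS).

STATUS = TAG Mul1

  c1: issue SUB r4<-Add1  regs: r0:4,r1:5,r2:1,r3:4,r4:Add1
  c2: issue MUL r3<-Mul1  regs: r0:4,r1:5,r2:1,r3:Mul1,r4:Add1
  c3: CDB Add1=3; issue SUB r3<-Add1  regs: r0:4,r1:5,r2:1,r3:Add1,r4:3
  c4: issue SUB r2<-Add2  regs: r0:4,r1:5,r2:Add2,r3:Add1,r4:3
  c5: issue MUL r1<-Mul2  regs: r0:4,r1:Mul2,r2:Add2,r3:Add1,r4:3
  c6: CDB Add2=3; issue ADD r3<-Add2  regs: r0:4,r1:Mul2,r2:3,r3:Add2,r4:3
  c7: CDB Mul1=16; issue MUL r0<-Mul1  regs: r0:Mul1,r1:Mul2,r2:3,r3:Add2,r4:3
  c8: CDB Add2=7; stall  regs: r0:Mul1,r1:Mul2,r2:3,r3:7,r4:3
  c9: CDB Add1=13; stall  regs: r0:Mul1,r1:Mul2,r2:3,r3:7,r4:3
  c10: stall  regs: r0:Mul1,r1:Mul2,r2:3,r3:7,r4:3
  c11: stall  regs: r0:Mul1,r1:Mul2,r2:3,r3:7,r4:3
  c12: stall  regs: r0:Mul1,r1:Mul2,r2:3,r3:7,r4:3
  c13: stall  regs: r0:Mul1,r1:Mul2,r2:3,r3:7,r4:3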